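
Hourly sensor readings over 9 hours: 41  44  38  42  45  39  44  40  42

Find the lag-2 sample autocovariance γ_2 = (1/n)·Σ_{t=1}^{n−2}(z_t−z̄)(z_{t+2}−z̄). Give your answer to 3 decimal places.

0.346

Mean z̄ = (41 + 44 + 38 + 42 + 45 + 39 + 44 + 40 + 42)/9 = 41.6667
Σ_{t=1}^{7}(z_t−z̄)(z_{t+2}−z̄) = 3.1111
γ_2 = 3.1111 / 9 = 0.346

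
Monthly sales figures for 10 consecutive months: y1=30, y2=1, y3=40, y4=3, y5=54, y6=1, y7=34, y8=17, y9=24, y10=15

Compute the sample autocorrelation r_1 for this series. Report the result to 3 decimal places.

Mean ȳ = (30 + 1 + 40 + 3 + 54 + 1 + 34 + 17 + 24 + 15)/10 = 21.9000
Numerator Σ_{t=1}^{9}(y_t−ȳ)(y_{t+1}−ȳ) = -2504.2100
Denominator Σ(y_t−ȳ)² = 2876.9000
r_1 = -2504.2100 / 2876.9000 = -0.870

-0.870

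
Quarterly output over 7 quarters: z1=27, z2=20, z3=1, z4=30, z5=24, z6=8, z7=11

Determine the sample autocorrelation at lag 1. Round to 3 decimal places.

-0.205

Mean z̄ = (27 + 20 + 1 + 30 + 24 + 8 + 11)/7 = 17.2857
Deviations from mean: 9.7143, 2.7143, -16.2857, 12.7143, 6.7143, -9.2857, -6.2857
Σ(z_t−z̄)(z_{t+1}−z̄) = (26.3673) + (-44.2041) + (-207.0612) + (85.3673) + (-62.3469) + (58.3673) = -143.5102
Denominator Σ(z_t−z̄)² = 699.4286
r_1 = -143.5102 / 699.4286 = -0.205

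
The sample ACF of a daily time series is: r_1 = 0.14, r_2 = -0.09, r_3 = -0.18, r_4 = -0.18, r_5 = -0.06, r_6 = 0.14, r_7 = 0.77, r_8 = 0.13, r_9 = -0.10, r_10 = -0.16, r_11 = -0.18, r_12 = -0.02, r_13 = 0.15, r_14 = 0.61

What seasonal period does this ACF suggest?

The largest autocorrelation is r_7 = 0.77, with a weaker echo at lag 14 (0.61); the remaining lags stay at or below 0.15.
The dominant spike at lag 7 indicates a seasonal period of 7.

7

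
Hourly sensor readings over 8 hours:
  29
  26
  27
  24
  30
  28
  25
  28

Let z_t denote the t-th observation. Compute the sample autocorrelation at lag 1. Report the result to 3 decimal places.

-0.407

Mean z̄ = (29 + 26 + 27 + 24 + 30 + 28 + 25 + 28)/8 = 27.1250
Deviations from mean: 1.8750, -1.1250, -0.1250, -3.1250, 2.8750, 0.8750, -2.1250, 0.8750
Σ(z_t−z̄)(z_{t+1}−z̄) = (-2.1094) + (0.1406) + (0.3906) + (-8.9844) + (2.5156) + (-1.8594) + (-1.8594) = -11.7656
Denominator Σ(z_t−z̄)² = 28.8750
r_1 = -11.7656 / 28.8750 = -0.407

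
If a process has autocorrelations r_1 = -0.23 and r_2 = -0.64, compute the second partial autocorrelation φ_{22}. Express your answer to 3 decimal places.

-0.732

φ_{22} = (r_2 − r_1²) / (1 − r_1²)
r_1² = (-0.23)² = 0.0529
Numerator = -0.64 − 0.0529 = -0.6929; denominator = 1 − 0.0529 = 0.9471
φ_{22} = -0.6929 / 0.9471 = -0.732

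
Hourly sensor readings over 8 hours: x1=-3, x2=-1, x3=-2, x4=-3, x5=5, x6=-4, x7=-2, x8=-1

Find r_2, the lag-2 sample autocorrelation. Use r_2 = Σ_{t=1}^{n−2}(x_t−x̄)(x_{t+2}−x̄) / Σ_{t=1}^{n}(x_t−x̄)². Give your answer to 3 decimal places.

-0.079

Mean x̄ = (-3 − 1 − 2 − 3 + 5 − 4 − 2 − 1)/8 = -1.3750
Deviations from mean: -1.6250, 0.3750, -0.6250, -1.6250, 6.3750, -2.6250, -0.6250, 0.3750
Numerator Σ_{t=1}^{6}(x_t−x̄)(x_{t+2}−x̄) = -4.2813
Denominator Σ(x_t−x̄)² = 53.8750
r_2 = -4.2813 / 53.8750 = -0.079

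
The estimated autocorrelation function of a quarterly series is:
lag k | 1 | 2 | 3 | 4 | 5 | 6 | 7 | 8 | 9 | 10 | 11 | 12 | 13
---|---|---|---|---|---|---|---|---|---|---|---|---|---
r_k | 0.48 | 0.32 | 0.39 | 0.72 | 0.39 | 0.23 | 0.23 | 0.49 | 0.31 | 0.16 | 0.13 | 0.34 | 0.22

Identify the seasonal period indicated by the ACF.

4

The largest autocorrelation is r_4 = 0.72, with a weaker echo at lag 8 (0.49); the remaining lags stay at or below 0.48. The elevated value at lag 1 (0.48), dropping to 0.32 at lag 2, reflects decaying short-term dependence rather than seasonality.
The dominant spike at lag 4 indicates a seasonal period of 4.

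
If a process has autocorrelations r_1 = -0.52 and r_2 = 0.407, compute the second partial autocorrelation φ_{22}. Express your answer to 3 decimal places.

φ_{22} = (r_2 − r_1²) / (1 − r_1²)
r_1² = (-0.52)² = 0.2704
Numerator = 0.407 − 0.2704 = 0.1366; denominator = 1 − 0.2704 = 0.7296
φ_{22} = 0.1366 / 0.7296 = 0.187

0.187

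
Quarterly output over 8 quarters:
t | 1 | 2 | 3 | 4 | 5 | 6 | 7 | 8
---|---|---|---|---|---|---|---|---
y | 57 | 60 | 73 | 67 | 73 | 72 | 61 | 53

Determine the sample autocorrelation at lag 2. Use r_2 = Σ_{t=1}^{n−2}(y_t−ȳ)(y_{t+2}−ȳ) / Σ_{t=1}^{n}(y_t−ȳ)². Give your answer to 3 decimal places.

Mean ȳ = (57 + 60 + 73 + 67 + 73 + 72 + 61 + 53)/8 = 64.5000
Σ(y_t−ȳ)(y_{t+2}−ȳ) = (-63.7500) + (-11.2500) + (72.2500) + (18.7500) + (-29.7500) + (-86.2500) = -100.0000
Denominator Σ(y_t−ȳ)² = 428.0000
r_2 = -100.0000 / 428.0000 = -0.234

-0.234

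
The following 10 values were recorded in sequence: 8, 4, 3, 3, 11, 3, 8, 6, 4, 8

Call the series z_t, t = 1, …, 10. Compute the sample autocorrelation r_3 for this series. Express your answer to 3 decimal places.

Mean z̄ = (8 + 4 + 3 + 3 + 11 + 3 + 8 + 6 + 4 + 8)/10 = 5.8000
Σ(z_t−z̄)(z_{t+3}−z̄) = (-6.1600) + (-9.3600) + (7.8400) + (-6.1600) + (1.0400) + (5.0400) + (4.8400) = -2.9200
Denominator Σ(z_t−z̄)² = 71.6000
r_3 = -2.9200 / 71.6000 = -0.041

-0.041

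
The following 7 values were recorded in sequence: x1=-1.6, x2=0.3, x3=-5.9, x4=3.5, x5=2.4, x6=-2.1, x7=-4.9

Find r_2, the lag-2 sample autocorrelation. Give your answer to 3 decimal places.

Mean x̄ = (-1.6 + 0.3 − 5.9 + 3.5 + 2.4 − 2.1 − 4.9)/7 = -1.1857
Deviations from mean: -0.4143, 1.4857, -4.7143, 4.6857, 3.5857, -0.9143, -3.7143
Σ(x_t−x̄)(x_{t+2}−x̄) = (1.9531) + (6.9616) + (-16.9041) + (-4.2841) + (-13.3184) = -25.5918
Denominator Σ(x_t−x̄)² = 74.0486
r_2 = -25.5918 / 74.0486 = -0.346

-0.346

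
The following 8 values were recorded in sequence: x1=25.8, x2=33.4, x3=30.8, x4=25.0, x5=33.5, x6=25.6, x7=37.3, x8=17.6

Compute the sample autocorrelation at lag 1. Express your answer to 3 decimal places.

-0.594

Mean x̄ = (25.8 + 33.4 + 30.8 + 25.0 + 33.5 + 25.6 + 37.3 + 17.6)/8 = 28.6250
Deviations from mean: -2.8250, 4.7750, 2.1750, -3.6250, 4.8750, -3.0250, 8.6750, -11.0250
Σ(x_t−x̄)(x_{t+1}−x̄) = (-13.4894) + (10.3856) + (-7.8844) + (-17.6719) + (-14.7469) + (-26.2419) + (-95.6419) = -165.2906
Denominator Σ(x_t−x̄)² = 278.3750
r_1 = -165.2906 / 278.3750 = -0.594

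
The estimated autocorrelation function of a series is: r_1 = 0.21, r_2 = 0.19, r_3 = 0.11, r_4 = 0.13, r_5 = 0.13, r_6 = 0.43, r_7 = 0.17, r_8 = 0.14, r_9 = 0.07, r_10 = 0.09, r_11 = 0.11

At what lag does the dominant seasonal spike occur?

The largest autocorrelation is r_6 = 0.43; the remaining lags stay at or below 0.21. The elevated value at lag 1 (0.21), dropping to 0.19 at lag 2, reflects decaying short-term dependence rather than seasonality.
The dominant spike at lag 6 indicates a seasonal period of 6.

6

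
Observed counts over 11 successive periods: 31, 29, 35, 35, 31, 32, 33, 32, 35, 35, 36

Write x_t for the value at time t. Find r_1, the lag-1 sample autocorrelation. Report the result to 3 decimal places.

Mean x̄ = (31 + 29 + 35 + 35 + 31 + 32 + 33 + 32 + 35 + 35 + 36)/11 = 33.0909
Numerator Σ_{t=1}^{10}(x_t−x̄)(x_{t+1}−x̄) = 9.9917
Denominator Σ(x_t−x̄)² = 50.9091
r_1 = 9.9917 / 50.9091 = 0.196

0.196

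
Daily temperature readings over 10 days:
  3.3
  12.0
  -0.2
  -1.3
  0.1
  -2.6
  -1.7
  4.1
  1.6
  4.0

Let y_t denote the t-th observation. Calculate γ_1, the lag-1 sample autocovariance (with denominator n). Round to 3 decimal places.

Mean ȳ = (3.3 + 12.0 − 0.2 − 1.3 + 0.1 − 2.6 − 1.7 + 4.1 + 1.6 + 4.0)/10 = 1.9300
Σ_{t=1}^{9}(y_t−ȳ)(y_{t+1}−ȳ) = 20.5951
γ_1 = 20.5951 / 10 = 2.060

2.060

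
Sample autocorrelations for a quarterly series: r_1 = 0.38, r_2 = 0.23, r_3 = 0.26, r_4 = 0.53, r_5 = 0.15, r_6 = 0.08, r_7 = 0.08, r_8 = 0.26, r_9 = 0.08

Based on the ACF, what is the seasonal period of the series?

4

The largest autocorrelation is r_4 = 0.53; the remaining lags stay at or below 0.38. The elevated value at lag 1 (0.38), dropping to 0.23 at lag 2, reflects decaying short-term dependence rather than seasonality.
The dominant spike at lag 4 indicates a seasonal period of 4.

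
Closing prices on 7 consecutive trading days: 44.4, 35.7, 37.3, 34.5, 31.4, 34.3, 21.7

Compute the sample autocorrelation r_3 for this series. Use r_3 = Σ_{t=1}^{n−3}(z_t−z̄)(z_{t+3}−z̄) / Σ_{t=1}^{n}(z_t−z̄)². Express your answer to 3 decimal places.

Mean z̄ = (44.4 + 35.7 + 37.3 + 34.5 + 31.4 + 34.3 + 21.7)/7 = 34.1857
Deviations from mean: 10.2143, 1.5143, 3.1143, 0.3143, -2.7857, 0.1143, -12.4857
Σ(z_t−z̄)(z_{t+3}−z̄) = (3.2102) + (-4.2184) + (0.3559) + (-3.9241) = -4.5763
Denominator Σ(z_t−z̄)² = 280.0886
r_3 = -4.5763 / 280.0886 = -0.016

-0.016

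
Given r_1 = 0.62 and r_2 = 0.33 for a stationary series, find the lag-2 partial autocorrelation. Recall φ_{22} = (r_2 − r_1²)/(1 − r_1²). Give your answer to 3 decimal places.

-0.088

φ_{22} = (r_2 − r_1²) / (1 − r_1²)
r_1² = (0.62)² = 0.3844
Numerator = 0.33 − 0.3844 = -0.0544; denominator = 1 − 0.3844 = 0.6156
φ_{22} = -0.0544 / 0.6156 = -0.088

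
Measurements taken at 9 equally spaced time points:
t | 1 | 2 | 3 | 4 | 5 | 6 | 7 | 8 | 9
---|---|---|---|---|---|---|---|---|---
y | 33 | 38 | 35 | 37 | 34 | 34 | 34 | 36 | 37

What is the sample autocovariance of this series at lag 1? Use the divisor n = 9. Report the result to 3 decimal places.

-0.679

Mean ȳ = (33 + 38 + 35 + 37 + 34 + 34 + 34 + 36 + 37)/9 = 35.3333
Σ_{t=1}^{8}(y_t−ȳ)(y_{t+1}−ȳ) = -6.1111
γ_1 = -6.1111 / 9 = -0.679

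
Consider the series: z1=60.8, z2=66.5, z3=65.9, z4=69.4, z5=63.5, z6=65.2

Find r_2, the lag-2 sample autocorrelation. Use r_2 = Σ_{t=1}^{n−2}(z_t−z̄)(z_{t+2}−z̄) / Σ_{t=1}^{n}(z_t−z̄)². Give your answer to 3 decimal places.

Mean z̄ = (60.8 + 66.5 + 65.9 + 69.4 + 63.5 + 65.2)/6 = 65.2167
Deviations from mean: -4.4167, 1.2833, 0.6833, 4.1833, -1.7167, -0.0167
Numerator Σ_{t=1}^{4}(z_t−z̄)(z_{t+2}−z̄) = 1.1078
Denominator Σ(z_t−z̄)² = 42.0683
r_2 = 1.1078 / 42.0683 = 0.026

0.026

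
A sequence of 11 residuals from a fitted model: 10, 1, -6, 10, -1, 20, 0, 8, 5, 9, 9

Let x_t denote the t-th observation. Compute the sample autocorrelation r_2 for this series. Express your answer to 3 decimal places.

0.298

Mean x̄ = (10 + 1 − 6 + 10 − 1 + 20 + 0 + 8 + 5 + 9 + 9)/11 = 5.9091
Numerator Σ_{t=1}^{9}(x_t−x̄)(x_{t+2}−x̄) = 150.4380
Denominator Σ(x_t−x̄)² = 504.9091
r_2 = 150.4380 / 504.9091 = 0.298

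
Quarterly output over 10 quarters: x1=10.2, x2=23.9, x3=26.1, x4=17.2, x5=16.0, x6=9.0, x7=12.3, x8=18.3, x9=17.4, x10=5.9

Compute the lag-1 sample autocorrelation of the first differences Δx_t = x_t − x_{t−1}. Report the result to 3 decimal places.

First differences Δx: 13.7, 2.2, -8.9, -1.2, -7.0, 3.3, 6.0, -0.9, -11.5
Mean of differences = -0.4778
Numerator Σ(Δx_t−Δx̄)(Δx_{t+1}−Δx̄) = 27.9562
Denominator Σ(Δx_t−Δx̄)² = 500.0756
r_1(Δx) = 27.9562 / 500.0756 = 0.056

0.056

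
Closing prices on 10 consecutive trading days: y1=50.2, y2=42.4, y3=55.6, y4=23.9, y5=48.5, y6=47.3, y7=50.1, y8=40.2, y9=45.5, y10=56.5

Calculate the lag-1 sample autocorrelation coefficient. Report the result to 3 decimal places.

Mean ȳ = (50.2 + 42.4 + 55.6 + 23.9 + 48.5 + 47.3 + 50.1 + 40.2 + 45.5 + 56.5)/10 = 46.0200
Numerator Σ_{t=1}^{9}(y_t−ȳ)(y_{t+1}−ȳ) = -334.3504
Denominator Σ(y_t−ȳ)² = 780.0560
r_1 = -334.3504 / 780.0560 = -0.429

-0.429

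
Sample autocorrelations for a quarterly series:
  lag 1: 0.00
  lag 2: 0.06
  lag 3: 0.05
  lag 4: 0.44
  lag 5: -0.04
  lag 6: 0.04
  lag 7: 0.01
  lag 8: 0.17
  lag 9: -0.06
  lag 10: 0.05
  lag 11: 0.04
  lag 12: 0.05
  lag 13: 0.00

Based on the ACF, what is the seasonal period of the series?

4

The largest autocorrelation is r_4 = 0.44, with a weaker echo at lag 8 (0.17); the remaining lags stay at or below 0.06.
The dominant spike at lag 4 indicates a seasonal period of 4.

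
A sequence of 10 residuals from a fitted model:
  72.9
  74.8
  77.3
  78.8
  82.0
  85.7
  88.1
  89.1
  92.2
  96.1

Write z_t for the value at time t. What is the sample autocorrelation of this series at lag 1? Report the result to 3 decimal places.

Mean z̄ = (72.9 + 74.8 + 77.3 + 78.8 + 82.0 + 85.7 + 88.1 + 89.1 + 92.2 + 96.1)/10 = 83.7000
Numerator Σ_{t=1}^{9}(z_t−z̄)(z_{t+1}−z̄) = 373.2300
Denominator Σ(z_t−z̄)² = 542.2400
r_1 = 373.2300 / 542.2400 = 0.688

0.688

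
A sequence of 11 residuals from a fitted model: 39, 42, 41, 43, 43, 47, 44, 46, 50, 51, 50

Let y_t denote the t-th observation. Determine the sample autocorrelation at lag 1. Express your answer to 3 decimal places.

0.620

Mean ȳ = (39 + 42 + 41 + 43 + 43 + 47 + 44 + 46 + 50 + 51 + 50)/11 = 45.0909
Numerator Σ_{t=1}^{10}(y_t−ȳ)(y_{t+1}−ȳ) = 99.8099
Denominator Σ(y_t−ȳ)² = 160.9091
r_1 = 99.8099 / 160.9091 = 0.620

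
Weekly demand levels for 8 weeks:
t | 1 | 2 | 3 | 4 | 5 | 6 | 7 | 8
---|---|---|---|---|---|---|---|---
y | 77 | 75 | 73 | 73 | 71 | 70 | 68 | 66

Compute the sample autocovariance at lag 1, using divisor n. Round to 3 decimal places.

6.389

Mean ȳ = (77 + 75 + 73 + 73 + 71 + 70 + 68 + 66)/8 = 71.6250
Deviations: 5.3750, 3.3750, 1.3750, 1.3750, -0.6250, -1.6250, -3.6250, -5.6250
Σ_{t=1}^{7}(y_t−ȳ)(y_{t+1}−ȳ) = 51.1094
γ_1 = 51.1094 / 8 = 6.389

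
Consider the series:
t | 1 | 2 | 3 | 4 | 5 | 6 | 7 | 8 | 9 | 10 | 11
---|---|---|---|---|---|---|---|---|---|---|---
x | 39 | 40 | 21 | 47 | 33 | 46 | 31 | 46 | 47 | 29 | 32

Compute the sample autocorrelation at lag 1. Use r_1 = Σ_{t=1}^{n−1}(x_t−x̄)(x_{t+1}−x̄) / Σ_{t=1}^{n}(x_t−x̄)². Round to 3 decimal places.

Mean x̄ = (39 + 40 + 21 + 47 + 33 + 46 + 31 + 46 + 47 + 29 + 32)/11 = 37.3636
Numerator Σ_{t=1}^{10}(x_t−x̄)(x_{t+1}−x̄) = -338.6777
Denominator Σ(x_t−x̄)² = 770.5455
r_1 = -338.6777 / 770.5455 = -0.440

-0.440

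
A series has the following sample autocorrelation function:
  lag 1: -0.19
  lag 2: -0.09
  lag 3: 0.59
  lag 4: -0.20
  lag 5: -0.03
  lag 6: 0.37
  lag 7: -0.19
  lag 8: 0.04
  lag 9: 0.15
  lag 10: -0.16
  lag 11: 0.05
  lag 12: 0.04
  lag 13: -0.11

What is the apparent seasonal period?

3

The largest autocorrelation is r_3 = 0.59, with weaker echoes at lags 6 (0.37) and 9 (0.15); the remaining lags stay at or below 0.05.
The dominant spike at lag 3 indicates a seasonal period of 3.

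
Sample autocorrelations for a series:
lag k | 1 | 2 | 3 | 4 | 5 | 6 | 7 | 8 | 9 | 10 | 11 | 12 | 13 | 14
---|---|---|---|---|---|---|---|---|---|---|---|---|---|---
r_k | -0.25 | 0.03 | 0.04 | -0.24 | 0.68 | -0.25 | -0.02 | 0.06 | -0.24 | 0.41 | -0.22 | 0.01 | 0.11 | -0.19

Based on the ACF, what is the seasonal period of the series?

5

The largest autocorrelation is r_5 = 0.68, with a weaker echo at lag 10 (0.41); the remaining lags stay at or below 0.11.
The dominant spike at lag 5 indicates a seasonal period of 5.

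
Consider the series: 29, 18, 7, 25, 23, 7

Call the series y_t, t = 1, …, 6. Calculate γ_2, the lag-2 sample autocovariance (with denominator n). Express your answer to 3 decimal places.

-42.065

Mean ȳ = (29 + 18 + 7 + 25 + 23 + 7)/6 = 18.1667
Deviations: 10.8333, -0.1667, -11.1667, 6.8333, 4.8333, -11.1667
Σ_{t=1}^{4}(y_t−ȳ)(y_{t+2}−ȳ) = -252.3889
γ_2 = -252.3889 / 6 = -42.065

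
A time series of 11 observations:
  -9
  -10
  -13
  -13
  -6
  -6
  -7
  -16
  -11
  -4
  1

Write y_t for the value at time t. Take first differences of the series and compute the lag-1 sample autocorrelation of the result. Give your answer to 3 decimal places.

0.130

First differences Δy: -1, -3, 0, 7, 0, -1, -9, 5, 7, 5
Mean of differences = 1.0000
Numerator Σ(Δy_t−Δȳ)(Δy_{t+1}−Δȳ) = 30.0000
Denominator Σ(Δy_t−Δȳ)² = 230.0000
r_1(Δy) = 30.0000 / 230.0000 = 0.130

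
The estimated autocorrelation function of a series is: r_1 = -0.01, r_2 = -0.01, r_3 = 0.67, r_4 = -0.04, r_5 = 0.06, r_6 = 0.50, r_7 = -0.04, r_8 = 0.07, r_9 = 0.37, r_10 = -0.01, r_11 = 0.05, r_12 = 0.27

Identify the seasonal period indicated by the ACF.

The largest autocorrelation is r_3 = 0.67, with weaker echoes at lags 6 (0.50), 9 (0.37) and 12 (0.27); the remaining lags stay at or below 0.07.
The dominant spike at lag 3 indicates a seasonal period of 3.

3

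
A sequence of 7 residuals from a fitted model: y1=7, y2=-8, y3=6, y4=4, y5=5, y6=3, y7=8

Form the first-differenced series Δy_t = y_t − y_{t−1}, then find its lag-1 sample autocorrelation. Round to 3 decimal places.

First differences Δy: -15, 14, -2, 1, -2, 5
Mean of differences = 0.1667
Numerator Σ(Δy_t−Δȳ)(Δy_{t+1}−Δȳ) = -253.8611
Denominator Σ(Δy_t−Δȳ)² = 454.8333
r_1(Δy) = -253.8611 / 454.8333 = -0.558

-0.558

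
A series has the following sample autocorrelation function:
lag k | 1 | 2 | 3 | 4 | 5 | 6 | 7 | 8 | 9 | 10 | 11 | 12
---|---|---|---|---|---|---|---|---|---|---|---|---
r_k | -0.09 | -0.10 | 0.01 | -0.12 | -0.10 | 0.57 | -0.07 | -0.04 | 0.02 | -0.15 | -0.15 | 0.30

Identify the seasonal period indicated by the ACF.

The largest autocorrelation is r_6 = 0.57, with a weaker echo at lag 12 (0.30); the remaining lags stay at or below 0.02.
The dominant spike at lag 6 indicates a seasonal period of 6.

6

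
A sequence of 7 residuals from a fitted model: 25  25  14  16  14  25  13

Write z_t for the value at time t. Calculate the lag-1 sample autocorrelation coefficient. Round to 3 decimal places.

-0.149

Mean z̄ = (25 + 25 + 14 + 16 + 14 + 25 + 13)/7 = 18.8571
Numerator Σ_{t=1}^{6}(z_t−z̄)(z_{t+1}−z̄) = -30.1633
Denominator Σ(z_t−z̄)² = 202.8571
r_1 = -30.1633 / 202.8571 = -0.149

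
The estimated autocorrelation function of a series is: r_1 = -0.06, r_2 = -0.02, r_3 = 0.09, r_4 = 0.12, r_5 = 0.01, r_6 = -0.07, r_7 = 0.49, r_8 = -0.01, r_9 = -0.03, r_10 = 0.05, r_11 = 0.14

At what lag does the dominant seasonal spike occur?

7

The largest autocorrelation is r_7 = 0.49; the remaining lags stay at or below 0.14.
The dominant spike at lag 7 indicates a seasonal period of 7.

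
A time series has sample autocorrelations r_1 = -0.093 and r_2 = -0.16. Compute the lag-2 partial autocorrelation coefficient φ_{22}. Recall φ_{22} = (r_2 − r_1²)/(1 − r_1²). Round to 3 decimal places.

φ_{22} = (r_2 − r_1²) / (1 − r_1²)
r_1² = (-0.093)² = 0.008649
Numerator = -0.16 − 0.0086 = -0.1686; denominator = 1 − 0.0086 = 0.9914
φ_{22} = -0.1686 / 0.9914 = -0.170

-0.170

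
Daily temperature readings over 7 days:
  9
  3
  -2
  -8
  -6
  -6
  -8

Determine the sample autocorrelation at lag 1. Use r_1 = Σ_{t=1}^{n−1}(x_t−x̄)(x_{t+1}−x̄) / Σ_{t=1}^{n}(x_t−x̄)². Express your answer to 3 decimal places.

0.458

Mean x̄ = (9 + 3 − 2 − 8 − 6 − 6 − 8)/7 = -2.5714
Σ(x_t−x̄)(x_{t+1}−x̄) = (64.4694) + (3.1837) + (-3.1020) + (18.6122) + (11.7551) + (18.6122) = 113.5306
Denominator Σ(x_t−x̄)² = 247.7143
r_1 = 113.5306 / 247.7143 = 0.458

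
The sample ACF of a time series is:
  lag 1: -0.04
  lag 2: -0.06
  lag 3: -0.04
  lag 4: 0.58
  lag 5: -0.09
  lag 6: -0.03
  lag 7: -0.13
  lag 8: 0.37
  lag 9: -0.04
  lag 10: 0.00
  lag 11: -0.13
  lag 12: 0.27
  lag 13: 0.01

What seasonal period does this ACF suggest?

The largest autocorrelation is r_4 = 0.58, with weaker echoes at lags 8 (0.37) and 12 (0.27); the remaining lags stay at or below 0.01.
The dominant spike at lag 4 indicates a seasonal period of 4.

4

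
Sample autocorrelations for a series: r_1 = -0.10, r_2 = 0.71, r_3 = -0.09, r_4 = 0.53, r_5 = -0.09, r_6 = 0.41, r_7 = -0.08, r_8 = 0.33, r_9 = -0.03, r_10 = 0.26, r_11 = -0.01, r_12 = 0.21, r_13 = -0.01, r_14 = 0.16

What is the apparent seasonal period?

2

The largest autocorrelation is r_2 = 0.71, with weaker echoes at lags 4 (0.53), 6 (0.41), 8 (0.33), 10 (0.26), 12 (0.21) and 14 (0.16); the remaining lags stay at or below -0.01.
The dominant spike at lag 2 indicates a seasonal period of 2.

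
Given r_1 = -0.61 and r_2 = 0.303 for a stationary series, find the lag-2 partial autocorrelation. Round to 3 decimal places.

-0.110

φ_{22} = (r_2 − r_1²) / (1 − r_1²)
r_1² = (-0.61)² = 0.3721
Numerator = 0.303 − 0.3721 = -0.0691; denominator = 1 − 0.3721 = 0.6279
φ_{22} = -0.0691 / 0.6279 = -0.110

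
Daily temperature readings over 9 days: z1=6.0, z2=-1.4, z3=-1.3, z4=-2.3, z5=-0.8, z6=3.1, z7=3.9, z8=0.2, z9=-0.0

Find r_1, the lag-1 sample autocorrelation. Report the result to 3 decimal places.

0.106

Mean z̄ = (6.0 − 1.4 − 1.3 − 2.3 − 0.8 + 3.1 + 3.9 + 0.2 − 0.0)/9 = 0.8222
Numerator Σ_{t=1}^{8}(z_t−z̄)(z_{t+1}−z̄) = 6.8128
Denominator Σ(z_t−z̄)² = 64.3556
r_1 = 6.8128 / 64.3556 = 0.106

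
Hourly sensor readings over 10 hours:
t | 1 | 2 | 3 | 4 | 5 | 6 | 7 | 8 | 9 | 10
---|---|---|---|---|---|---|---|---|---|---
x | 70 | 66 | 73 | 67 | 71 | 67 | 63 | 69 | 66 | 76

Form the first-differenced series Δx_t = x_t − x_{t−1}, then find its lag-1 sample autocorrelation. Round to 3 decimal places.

First differences Δx: -4, 7, -6, 4, -4, -4, 6, -3, 10
Mean of differences = 0.6667
Numerator Σ(Δx_t−Δx̄)(Δx_{t+1}−Δx̄) = -166.4444
Denominator Σ(Δx_t−Δx̄)² = 290.0000
r_1(Δx) = -166.4444 / 290.0000 = -0.574

-0.574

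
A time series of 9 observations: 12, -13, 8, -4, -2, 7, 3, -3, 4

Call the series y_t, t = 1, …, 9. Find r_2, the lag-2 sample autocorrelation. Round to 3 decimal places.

0.150

Mean ȳ = (12 − 13 + 8 − 4 − 2 + 7 + 3 − 3 + 4)/9 = 1.3333
Numerator Σ_{t=1}^{7}(y_t−ȳ)(y_{t+2}−ȳ) = 69.4444
Denominator Σ(y_t−ȳ)² = 464.0000
r_2 = 69.4444 / 464.0000 = 0.150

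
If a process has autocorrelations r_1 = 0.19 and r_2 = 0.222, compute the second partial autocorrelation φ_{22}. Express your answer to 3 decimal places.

0.193

φ_{22} = (r_2 − r_1²) / (1 − r_1²)
r_1² = (0.19)² = 0.0361
Numerator = 0.222 − 0.0361 = 0.1859; denominator = 1 − 0.0361 = 0.9639
φ_{22} = 0.1859 / 0.9639 = 0.193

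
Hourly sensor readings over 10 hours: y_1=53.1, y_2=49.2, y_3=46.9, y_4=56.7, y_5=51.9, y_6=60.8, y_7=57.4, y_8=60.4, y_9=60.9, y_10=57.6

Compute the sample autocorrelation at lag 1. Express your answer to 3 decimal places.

Mean ȳ = (53.1 + 49.2 + 46.9 + 56.7 + 51.9 + 60.8 + 57.4 + 60.4 + 60.9 + 57.6)/10 = 55.4900
Numerator Σ_{t=1}^{9}(y_t−ȳ)(y_{t+1}−ȳ) = 92.7619
Denominator Σ(y_t−ȳ)² = 223.0890
r_1 = 92.7619 / 223.0890 = 0.416

0.416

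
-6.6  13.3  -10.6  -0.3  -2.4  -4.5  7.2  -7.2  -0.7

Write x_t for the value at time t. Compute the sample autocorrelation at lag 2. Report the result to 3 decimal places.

0.191

Mean x̄ = (-6.6 + 13.3 − 10.6 − 0.3 − 2.4 − 4.5 + 7.2 − 7.2 − 0.7)/9 = -1.3111
Σ(x_t−x̄)(x_{t+2}−x̄) = (49.1279) + (14.7735) + (10.1146) + (-3.2243) + (-9.2677) + (18.7790) + (5.2012) = 85.5042
Denominator Σ(x_t−x̄)² = 447.6089
r_2 = 85.5042 / 447.6089 = 0.191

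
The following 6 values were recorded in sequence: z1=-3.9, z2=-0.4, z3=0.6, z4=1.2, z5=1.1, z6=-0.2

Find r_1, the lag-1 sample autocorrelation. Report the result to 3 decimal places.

0.208

Mean z̄ = (-3.9 − 0.4 + 0.6 + 1.2 + 1.1 − 0.2)/6 = -0.2667
Deviations from mean: -3.6333, -0.1333, 0.8667, 1.4667, 1.3667, 0.0667
Numerator Σ_{t=1}^{5}(z_t−z̄)(z_{t+1}−z̄) = 3.7356
Denominator Σ(z_t−z̄)² = 17.9933
r_1 = 3.7356 / 17.9933 = 0.208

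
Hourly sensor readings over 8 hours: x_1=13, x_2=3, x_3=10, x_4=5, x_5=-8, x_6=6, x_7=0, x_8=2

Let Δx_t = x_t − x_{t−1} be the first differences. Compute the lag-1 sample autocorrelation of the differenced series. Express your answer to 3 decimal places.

First differences Δx: -10, 7, -5, -13, 14, -6, 2
Mean of differences = -1.5714
Numerator Σ(Δx_t−Δx̄)(Δx_{t+1}−Δx̄) = -325.1837
Denominator Σ(Δx_t−Δx̄)² = 561.7143
r_1(Δx) = -325.1837 / 561.7143 = -0.579

-0.579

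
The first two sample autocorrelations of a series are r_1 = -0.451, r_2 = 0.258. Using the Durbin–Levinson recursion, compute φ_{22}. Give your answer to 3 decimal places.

0.069

φ_{22} = (r_2 − r_1²) / (1 − r_1²)
r_1² = (-0.451)² = 0.203401
Numerator = 0.258 − 0.2034 = 0.0546; denominator = 1 − 0.2034 = 0.7966
φ_{22} = 0.0546 / 0.7966 = 0.069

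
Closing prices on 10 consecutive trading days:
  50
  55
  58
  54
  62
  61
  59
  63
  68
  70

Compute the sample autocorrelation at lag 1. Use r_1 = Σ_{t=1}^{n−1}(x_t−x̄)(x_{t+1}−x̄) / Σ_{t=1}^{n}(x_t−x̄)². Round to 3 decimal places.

Mean x̄ = (50 + 55 + 58 + 54 + 62 + 61 + 59 + 63 + 68 + 70)/10 = 60.0000
Numerator Σ_{t=1}^{9}(x_t−x̄)(x_{t+1}−x̄) = 162.0000
Denominator Σ(x_t−x̄)² = 344.0000
r_1 = 162.0000 / 344.0000 = 0.471

0.471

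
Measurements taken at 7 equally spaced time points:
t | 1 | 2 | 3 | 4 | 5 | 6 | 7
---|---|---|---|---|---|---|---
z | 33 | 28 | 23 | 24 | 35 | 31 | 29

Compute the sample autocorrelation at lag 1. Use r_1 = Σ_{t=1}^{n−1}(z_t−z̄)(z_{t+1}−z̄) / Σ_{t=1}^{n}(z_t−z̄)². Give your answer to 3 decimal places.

Mean z̄ = (33 + 28 + 23 + 24 + 35 + 31 + 29)/7 = 29.0000
Deviations from mean: 4.0000, -1.0000, -6.0000, -5.0000, 6.0000, 2.0000, 0.0000
Numerator Σ_{t=1}^{6}(z_t−z̄)(z_{t+1}−z̄) = 14.0000
Denominator Σ(z_t−z̄)² = 118.0000
r_1 = 14.0000 / 118.0000 = 0.119

0.119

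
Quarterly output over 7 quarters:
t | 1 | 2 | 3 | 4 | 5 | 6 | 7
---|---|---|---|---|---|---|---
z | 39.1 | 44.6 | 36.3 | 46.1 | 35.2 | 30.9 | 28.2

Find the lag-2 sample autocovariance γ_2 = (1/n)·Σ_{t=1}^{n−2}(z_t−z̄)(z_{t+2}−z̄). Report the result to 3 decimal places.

3.983

Mean z̄ = (39.1 + 44.6 + 36.3 + 46.1 + 35.2 + 30.9 + 28.2)/7 = 37.2000
Σ_{t=1}^{5}(z_t−z̄)(z_{t+2}−z̄) = 27.8800
γ_2 = 27.8800 / 7 = 3.983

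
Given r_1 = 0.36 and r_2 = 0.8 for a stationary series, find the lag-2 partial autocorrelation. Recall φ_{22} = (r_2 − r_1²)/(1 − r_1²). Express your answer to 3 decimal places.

φ_{22} = (r_2 − r_1²) / (1 − r_1²)
r_1² = (0.36)² = 0.1296
Numerator = 0.8 − 0.1296 = 0.6704; denominator = 1 − 0.1296 = 0.8704
φ_{22} = 0.6704 / 0.8704 = 0.770

0.770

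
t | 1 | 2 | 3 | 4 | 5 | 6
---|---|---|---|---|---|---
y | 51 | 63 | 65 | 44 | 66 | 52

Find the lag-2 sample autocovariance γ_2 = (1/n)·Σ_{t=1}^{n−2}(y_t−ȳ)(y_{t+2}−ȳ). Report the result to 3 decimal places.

1.685

Mean ȳ = (51 + 63 + 65 + 44 + 66 + 52)/6 = 56.8333
Σ_{t=1}^{4}(y_t−ȳ)(y_{t+2}−ȳ) = 10.1111
γ_2 = 10.1111 / 6 = 1.685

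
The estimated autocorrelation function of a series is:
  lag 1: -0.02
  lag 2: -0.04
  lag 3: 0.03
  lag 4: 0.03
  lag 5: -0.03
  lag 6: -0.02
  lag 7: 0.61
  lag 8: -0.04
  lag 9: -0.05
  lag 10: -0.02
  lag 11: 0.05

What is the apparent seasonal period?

7

The largest autocorrelation is r_7 = 0.61; the remaining lags stay at or below 0.05.
The dominant spike at lag 7 indicates a seasonal period of 7.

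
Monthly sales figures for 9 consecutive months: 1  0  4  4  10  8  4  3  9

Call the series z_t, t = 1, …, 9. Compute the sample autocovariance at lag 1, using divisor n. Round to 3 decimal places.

2.945

Mean z̄ = (1 + 0 + 4 + 4 + 10 + 8 + 4 + 3 + 9)/9 = 4.7778
Σ_{t=1}^{8}(z_t−z̄)(z_{t+1}−z̄) = 26.5062
γ_1 = 26.5062 / 9 = 2.945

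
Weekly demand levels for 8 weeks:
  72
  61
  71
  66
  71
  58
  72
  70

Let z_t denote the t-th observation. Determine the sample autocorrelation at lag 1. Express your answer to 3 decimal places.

Mean z̄ = (72 + 61 + 71 + 66 + 71 + 58 + 72 + 70)/8 = 67.6250
Deviations from mean: 4.3750, -6.6250, 3.3750, -1.6250, 3.3750, -9.6250, 4.3750, 2.3750
Numerator Σ_{t=1}^{7}(z_t−z̄)(z_{t+1}−z̄) = -126.5156
Denominator Σ(z_t−z̄)² = 205.8750
r_1 = -126.5156 / 205.8750 = -0.615

-0.615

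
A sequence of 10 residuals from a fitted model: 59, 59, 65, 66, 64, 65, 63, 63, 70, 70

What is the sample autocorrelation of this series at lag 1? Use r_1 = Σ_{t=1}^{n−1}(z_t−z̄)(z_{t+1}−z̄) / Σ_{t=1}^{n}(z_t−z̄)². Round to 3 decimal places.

Mean z̄ = (59 + 59 + 65 + 66 + 64 + 65 + 63 + 63 + 70 + 70)/10 = 64.4000
Numerator Σ_{t=1}^{9}(z_t−z̄)(z_{t+1}−z̄) = 50.6400
Denominator Σ(z_t−z̄)² = 128.4000
r_1 = 50.6400 / 128.4000 = 0.394

0.394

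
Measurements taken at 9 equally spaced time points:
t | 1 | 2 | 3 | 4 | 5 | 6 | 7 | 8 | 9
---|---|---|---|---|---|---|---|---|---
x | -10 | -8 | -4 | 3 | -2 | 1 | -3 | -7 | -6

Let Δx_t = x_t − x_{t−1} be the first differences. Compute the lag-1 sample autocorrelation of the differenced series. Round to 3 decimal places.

-0.110

First differences Δx: 2, 4, 7, -5, 3, -4, -4, 1
Mean of differences = 0.5000
Numerator Σ(Δx_t−Δx̄)(Δx_{t+1}−Δx̄) = -14.7500
Denominator Σ(Δx_t−Δx̄)² = 134.0000
r_1(Δx) = -14.7500 / 134.0000 = -0.110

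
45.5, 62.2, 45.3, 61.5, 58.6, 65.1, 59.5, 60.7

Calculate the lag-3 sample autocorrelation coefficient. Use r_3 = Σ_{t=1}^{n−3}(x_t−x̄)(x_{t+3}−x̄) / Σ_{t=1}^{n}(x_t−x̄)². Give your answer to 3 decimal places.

Mean x̄ = (45.5 + 62.2 + 45.3 + 61.5 + 58.6 + 65.1 + 59.5 + 60.7)/8 = 57.3000
Numerator Σ_{t=1}^{5}(x_t−x̄)(x_{t+3}−x̄) = -123.1300
Denominator Σ(x_t−x̄)² = 403.8200
r_3 = -123.1300 / 403.8200 = -0.305

-0.305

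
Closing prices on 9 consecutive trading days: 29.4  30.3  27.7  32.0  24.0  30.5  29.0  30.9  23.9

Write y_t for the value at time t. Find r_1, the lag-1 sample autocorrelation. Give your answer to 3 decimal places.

-0.541

Mean ȳ = (29.4 + 30.3 + 27.7 + 32.0 + 24.0 + 30.5 + 29.0 + 30.9 + 23.9)/9 = 28.6333
Numerator Σ_{t=1}^{8}(y_t−ȳ)(y_{t+1}−ȳ) = -36.8811
Denominator Σ(y_t−ȳ)² = 68.2000
r_1 = -36.8811 / 68.2000 = -0.541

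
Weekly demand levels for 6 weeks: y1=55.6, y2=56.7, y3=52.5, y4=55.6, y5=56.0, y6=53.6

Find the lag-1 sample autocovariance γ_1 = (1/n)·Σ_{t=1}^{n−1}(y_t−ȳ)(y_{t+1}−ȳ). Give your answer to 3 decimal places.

Mean ȳ = (55.6 + 56.7 + 52.5 + 55.6 + 56.0 + 53.6)/6 = 55.0000
Deviations: 0.6000, 1.7000, -2.5000, 0.6000, 1.0000, -1.4000
Σ_{t=1}^{5}(y_t−ȳ)(y_{t+1}−ȳ) = -5.5300
γ_1 = -5.5300 / 6 = -0.922

-0.922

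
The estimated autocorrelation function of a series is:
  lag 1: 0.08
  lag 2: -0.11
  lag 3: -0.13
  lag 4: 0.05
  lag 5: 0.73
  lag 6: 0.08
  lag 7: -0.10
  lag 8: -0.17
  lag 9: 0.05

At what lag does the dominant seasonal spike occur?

5

The largest autocorrelation is r_5 = 0.73; the remaining lags stay at or below 0.08.
The dominant spike at lag 5 indicates a seasonal period of 5.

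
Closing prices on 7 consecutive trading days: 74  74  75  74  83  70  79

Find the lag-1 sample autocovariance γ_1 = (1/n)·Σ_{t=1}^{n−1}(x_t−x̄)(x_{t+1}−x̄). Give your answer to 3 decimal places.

Mean x̄ = (74 + 74 + 75 + 74 + 83 + 70 + 79)/7 = 75.5714
Deviations: -1.5714, -1.5714, -0.5714, -1.5714, 7.4286, -5.5714, 3.4286
Σ_{t=1}^{6}(x_t−x̄)(x_{t+1}−x̄) = -67.8980
γ_1 = -67.8980 / 7 = -9.700

-9.700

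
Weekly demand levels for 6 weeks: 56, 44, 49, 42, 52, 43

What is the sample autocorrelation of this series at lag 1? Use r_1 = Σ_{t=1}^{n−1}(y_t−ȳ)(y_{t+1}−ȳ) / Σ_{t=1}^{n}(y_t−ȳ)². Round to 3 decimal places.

Mean ȳ = (56 + 44 + 49 + 42 + 52 + 43)/6 = 47.6667
Deviations from mean: 8.3333, -3.6667, 1.3333, -5.6667, 4.3333, -4.6667
Numerator Σ_{t=1}^{5}(y_t−ȳ)(y_{t+1}−ȳ) = -87.7778
Denominator Σ(y_t−ȳ)² = 157.3333
r_1 = -87.7778 / 157.3333 = -0.558

-0.558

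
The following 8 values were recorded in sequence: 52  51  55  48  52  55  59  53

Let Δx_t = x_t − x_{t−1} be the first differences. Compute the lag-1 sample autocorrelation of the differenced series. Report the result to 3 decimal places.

-0.428

First differences Δx: -1, 4, -7, 4, 3, 4, -6
Mean of differences = 0.1429
Numerator Σ(Δx_t−Δx̄)(Δx_{t+1}−Δx̄) = -61.1633
Denominator Σ(Δx_t−Δx̄)² = 142.8571
r_1(Δx) = -61.1633 / 142.8571 = -0.428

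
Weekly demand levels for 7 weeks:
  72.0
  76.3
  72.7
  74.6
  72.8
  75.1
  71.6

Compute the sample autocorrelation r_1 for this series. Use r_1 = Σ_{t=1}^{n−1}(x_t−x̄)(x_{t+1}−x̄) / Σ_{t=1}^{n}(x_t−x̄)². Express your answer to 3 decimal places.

-0.679

Mean x̄ = (72.0 + 76.3 + 72.7 + 74.6 + 72.8 + 75.1 + 71.6)/7 = 73.5857
Σ(x_t−x̄)(x_{t+1}−x̄) = (-4.3041) + (-2.4041) + (-0.8984) + (-0.7969) + (-1.1898) + (-3.0069) = -12.6002
Denominator Σ(x_t−x̄)² = 18.5486
r_1 = -12.6002 / 18.5486 = -0.679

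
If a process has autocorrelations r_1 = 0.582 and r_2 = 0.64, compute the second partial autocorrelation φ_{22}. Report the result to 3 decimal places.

φ_{22} = (r_2 − r_1²) / (1 − r_1²)
r_1² = (0.582)² = 0.338724
Numerator = 0.64 − 0.3387 = 0.3013; denominator = 1 − 0.3387 = 0.6613
φ_{22} = 0.3013 / 0.6613 = 0.456

0.456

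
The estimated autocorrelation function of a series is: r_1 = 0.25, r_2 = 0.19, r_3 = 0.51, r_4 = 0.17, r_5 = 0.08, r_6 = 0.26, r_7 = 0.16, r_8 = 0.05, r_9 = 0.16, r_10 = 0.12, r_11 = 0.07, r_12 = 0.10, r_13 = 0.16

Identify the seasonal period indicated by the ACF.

3

The largest autocorrelation is r_3 = 0.51, with a weaker echo at lag 6 (0.26); the remaining lags stay at or below 0.25. The elevated value at lag 1 (0.25), dropping to 0.19 at lag 2, reflects decaying short-term dependence rather than seasonality.
The dominant spike at lag 3 indicates a seasonal period of 3.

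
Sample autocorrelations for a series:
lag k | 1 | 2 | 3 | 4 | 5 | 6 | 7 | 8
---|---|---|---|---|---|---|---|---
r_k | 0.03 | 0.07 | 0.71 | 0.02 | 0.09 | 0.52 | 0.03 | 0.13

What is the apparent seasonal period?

3

The largest autocorrelation is r_3 = 0.71, with a weaker echo at lag 6 (0.52); the remaining lags stay at or below 0.13.
The dominant spike at lag 3 indicates a seasonal period of 3.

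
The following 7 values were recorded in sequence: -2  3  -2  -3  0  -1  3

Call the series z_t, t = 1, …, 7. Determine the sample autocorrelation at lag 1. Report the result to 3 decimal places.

Mean z̄ = (-2 + 3 − 2 − 3 + 0 − 1 + 3)/7 = -0.2857
Deviations from mean: -1.7143, 3.2857, -1.7143, -2.7143, 0.2857, -0.7143, 3.2857
Σ(z_t−z̄)(z_{t+1}−z̄) = (-5.6327) + (-5.6327) + (4.6531) + (-0.7755) + (-0.2041) + (-2.3469) = -9.9388
Denominator Σ(z_t−z̄)² = 35.4286
r_1 = -9.9388 / 35.4286 = -0.281

-0.281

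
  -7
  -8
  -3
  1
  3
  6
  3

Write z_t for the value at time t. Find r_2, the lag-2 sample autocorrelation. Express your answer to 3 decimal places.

Mean z̄ = (-7 − 8 − 3 + 1 + 3 + 6 + 3)/7 = -0.7143
Deviations from mean: -6.2857, -7.2857, -2.2857, 1.7143, 3.7143, 6.7143, 3.7143
Σ(z_t−z̄)(z_{t+2}−z̄) = (14.3673) + (-12.4898) + (-8.4898) + (11.5102) + (13.7959) = 18.6939
Denominator Σ(z_t−z̄)² = 173.4286
r_2 = 18.6939 / 173.4286 = 0.108

0.108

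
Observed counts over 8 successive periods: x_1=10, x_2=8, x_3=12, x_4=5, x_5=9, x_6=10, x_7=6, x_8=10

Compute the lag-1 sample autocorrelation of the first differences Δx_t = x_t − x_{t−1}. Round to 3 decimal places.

-0.678

First differences Δx: -2, 4, -7, 4, 1, -4, 4
Mean of differences = 0.0000
Numerator Σ(Δx_t−Δx̄)(Δx_{t+1}−Δx̄) = -80.0000
Denominator Σ(Δx_t−Δx̄)² = 118.0000
r_1(Δx) = -80.0000 / 118.0000 = -0.678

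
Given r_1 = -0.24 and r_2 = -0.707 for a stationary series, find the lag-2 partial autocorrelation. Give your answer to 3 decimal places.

-0.811

φ_{22} = (r_2 − r_1²) / (1 − r_1²)
r_1² = (-0.24)² = 0.0576
Numerator = -0.707 − 0.0576 = -0.7646; denominator = 1 − 0.0576 = 0.9424
φ_{22} = -0.7646 / 0.9424 = -0.811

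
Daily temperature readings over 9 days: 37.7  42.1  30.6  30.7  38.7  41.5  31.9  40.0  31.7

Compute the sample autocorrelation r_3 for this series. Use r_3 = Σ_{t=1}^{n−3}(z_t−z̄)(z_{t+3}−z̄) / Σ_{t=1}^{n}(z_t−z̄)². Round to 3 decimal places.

Mean z̄ = (37.7 + 42.1 + 30.6 + 30.7 + 38.7 + 41.5 + 31.9 + 40.0 + 31.7)/9 = 36.1000
Numerator Σ_{t=1}^{6}(z_t−z̄)(z_{t+3}−z̄) = -13.6800
Denominator Σ(z_t−z̄)² = 186.1000
r_3 = -13.6800 / 186.1000 = -0.074

-0.074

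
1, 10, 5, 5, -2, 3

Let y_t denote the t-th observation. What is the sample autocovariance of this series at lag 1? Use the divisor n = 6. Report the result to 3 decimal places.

-1.741

Mean ȳ = (1 + 10 + 5 + 5 − 2 + 3)/6 = 3.6667
Σ_{t=1}^{5}(y_t−ȳ)(y_{t+1}−ȳ) = -10.4444
γ_1 = -10.4444 / 6 = -1.741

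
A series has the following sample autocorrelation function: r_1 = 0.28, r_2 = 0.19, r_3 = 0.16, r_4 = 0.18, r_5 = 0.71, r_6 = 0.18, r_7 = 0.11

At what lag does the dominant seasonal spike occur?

5

The largest autocorrelation is r_5 = 0.71; the remaining lags stay at or below 0.28. The elevated value at lag 1 (0.28), dropping to 0.19 at lag 2, reflects decaying short-term dependence rather than seasonality.
The dominant spike at lag 5 indicates a seasonal period of 5.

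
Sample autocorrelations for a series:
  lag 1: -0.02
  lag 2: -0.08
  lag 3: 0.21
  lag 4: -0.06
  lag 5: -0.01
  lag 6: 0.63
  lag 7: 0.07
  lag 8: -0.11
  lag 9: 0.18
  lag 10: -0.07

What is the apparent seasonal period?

6

The largest autocorrelation is r_6 = 0.63; the remaining lags stay at or below 0.21.
The dominant spike at lag 6 indicates a seasonal period of 6.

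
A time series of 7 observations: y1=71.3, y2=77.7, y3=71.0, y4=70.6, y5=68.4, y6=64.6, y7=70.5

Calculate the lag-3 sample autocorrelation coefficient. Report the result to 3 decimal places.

Mean ȳ = (71.3 + 77.7 + 71.0 + 70.6 + 68.4 + 64.6 + 70.5)/7 = 70.5857
Deviations from mean: 0.7143, 7.1143, 0.4143, 0.0143, -2.1857, -5.9857, -0.0857
Σ(y_t−ȳ)(y_{t+3}−ȳ) = (0.0102) + (-15.5498) + (-2.4798) + (-0.0012) = -18.0206
Denominator Σ(y_t−ȳ)² = 91.9086
r_3 = -18.0206 / 91.9086 = -0.196

-0.196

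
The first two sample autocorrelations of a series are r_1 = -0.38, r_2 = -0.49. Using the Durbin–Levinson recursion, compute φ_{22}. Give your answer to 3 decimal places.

-0.741

φ_{22} = (r_2 − r_1²) / (1 − r_1²)
r_1² = (-0.38)² = 0.1444
Numerator = -0.49 − 0.1444 = -0.6344; denominator = 1 − 0.1444 = 0.8556
φ_{22} = -0.6344 / 0.8556 = -0.741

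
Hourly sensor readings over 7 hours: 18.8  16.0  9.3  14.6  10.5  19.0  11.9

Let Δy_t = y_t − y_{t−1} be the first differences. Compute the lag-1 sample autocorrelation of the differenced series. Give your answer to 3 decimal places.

-0.619

First differences Δy: -2.8, -6.7, 5.3, -4.1, 8.5, -7.1
Mean of differences = -1.1500
Numerator Σ(Δy_t−Δȳ)(Δy_{t+1}−Δȳ) = -131.5525
Denominator Σ(Δy_t−Δȳ)² = 212.3550
r_1(Δy) = -131.5525 / 212.3550 = -0.619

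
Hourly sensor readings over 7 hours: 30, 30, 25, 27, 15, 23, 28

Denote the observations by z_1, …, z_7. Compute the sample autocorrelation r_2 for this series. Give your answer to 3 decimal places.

Mean z̄ = (30 + 30 + 25 + 27 + 15 + 23 + 28)/7 = 25.4286
Deviations from mean: 4.5714, 4.5714, -0.4286, 1.5714, -10.4286, -2.4286, 2.5714
Numerator Σ_{t=1}^{5}(z_t−z̄)(z_{t+2}−z̄) = -20.9388
Denominator Σ(z_t−z̄)² = 165.7143
r_2 = -20.9388 / 165.7143 = -0.126

-0.126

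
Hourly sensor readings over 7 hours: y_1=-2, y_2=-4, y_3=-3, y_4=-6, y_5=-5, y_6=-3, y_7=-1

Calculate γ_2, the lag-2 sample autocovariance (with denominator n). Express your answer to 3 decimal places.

Mean ȳ = (-2 − 4 − 3 − 6 − 5 − 3 − 1)/7 = -3.4286
Deviations: 1.4286, -0.5714, 0.4286, -2.5714, -1.5714, 0.4286, 2.4286
Σ_{t=1}^{5}(y_t−ȳ)(y_{t+2}−ȳ) = -3.5102
γ_2 = -3.5102 / 7 = -0.501

-0.501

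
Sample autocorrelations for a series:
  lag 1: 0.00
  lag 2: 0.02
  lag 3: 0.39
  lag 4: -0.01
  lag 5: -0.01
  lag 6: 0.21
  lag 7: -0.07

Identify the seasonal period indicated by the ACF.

3

The largest autocorrelation is r_3 = 0.39, with a weaker echo at lag 6 (0.21); the remaining lags stay at or below 0.02.
The dominant spike at lag 3 indicates a seasonal period of 3.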